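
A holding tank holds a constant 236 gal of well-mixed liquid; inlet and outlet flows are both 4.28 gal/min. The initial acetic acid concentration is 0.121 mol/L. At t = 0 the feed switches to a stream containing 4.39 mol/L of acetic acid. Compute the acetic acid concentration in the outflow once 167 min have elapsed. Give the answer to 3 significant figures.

Transient balance on the dissolved component: V dC/dt = Q(C_in − C).
Rewrite as dC/dt + C/τ = C_in/τ, τ = V/Q = 55.140 min.
Solution: C(t) = C_in + (C₀ − C_in) e^(−t/τ).
C(167) = 4.39 + (0.121 − 4.39)·e^(−167/55.140) = 4.39 + (-4.2690)·0.048381 = 4.1835 mol/L.

4.18 mol/L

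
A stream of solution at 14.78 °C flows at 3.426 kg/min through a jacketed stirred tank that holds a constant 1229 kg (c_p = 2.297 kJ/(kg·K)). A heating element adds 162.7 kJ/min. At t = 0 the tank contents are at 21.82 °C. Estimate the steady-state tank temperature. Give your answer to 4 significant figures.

35.45 °C

Energy balance: M c_p dT/dt = ṁ c_p (T_in − T) + 162.7.
At steady state dT/dt = 0 ⇒ T_ss = T_in + Q̇/(ṁ c_p) = 14.78 + 162.7/(3.426·2.297) = 35.4547 °C.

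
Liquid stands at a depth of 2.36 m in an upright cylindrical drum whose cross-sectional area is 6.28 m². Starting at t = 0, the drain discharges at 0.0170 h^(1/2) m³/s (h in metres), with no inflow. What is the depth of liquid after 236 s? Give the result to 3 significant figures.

Accumulation of liquid (constant cross-section A): A dh/dt = −0.0170 √h.
Separate and integrate: 2(√h − √h₀) = −(0.0170/A) t.
√h = √2.36 − 0.0170·236/(2·6.28) = 1.5362 − 0.31943 = 1.2168.
h = 1.2168² = 1.4806 m.

1.48 m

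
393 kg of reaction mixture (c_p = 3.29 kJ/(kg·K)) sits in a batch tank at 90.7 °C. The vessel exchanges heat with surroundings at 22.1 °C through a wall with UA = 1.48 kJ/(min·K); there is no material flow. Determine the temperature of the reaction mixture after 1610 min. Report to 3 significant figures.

33.0 °C

Heat balance on the well-mixed liquid: M c_p dT/dt = −UA(T − T_amb).
dT/dt = (T_ss − T)/τ with T_ss = T_amb = 22.100 °C, τ = M c_p/UA = 393·3.29/1.48 = 873.63 min.
This is linear first-order; T(t) = T_ss + (T₀ − T_ss) e^(−t/τ).
T(1610) = 22.100 + (68.600)·0.15836 = 32.963 °C.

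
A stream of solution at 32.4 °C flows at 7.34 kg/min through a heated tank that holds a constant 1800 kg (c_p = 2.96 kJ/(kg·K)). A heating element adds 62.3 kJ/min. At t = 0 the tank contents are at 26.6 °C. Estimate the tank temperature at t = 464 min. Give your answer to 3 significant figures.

M c_p dT/dt = ṁ c_p (T_in − T) + Q̇.
Rearrange: dT/dt = (T_ss − T)/τ with τ = M/ṁ = 245.23 min and T_ss = T_in + Q̇/(ṁ c_p) = 35.267 °C.
Solution: T(t) = T_ss + (T₀ − T_ss) e^(−t/τ).
T(464) = 35.267 + (-8.6675)·e^(−464/245.23) = 35.267 + (-8.6675)·0.15076 = 33.961 °C.

34.0 °C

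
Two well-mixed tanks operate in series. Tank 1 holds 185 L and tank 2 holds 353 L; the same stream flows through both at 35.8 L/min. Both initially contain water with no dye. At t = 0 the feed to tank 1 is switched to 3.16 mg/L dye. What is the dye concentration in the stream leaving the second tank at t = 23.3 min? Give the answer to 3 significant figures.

Each tank obeys Vᵢ dCᵢ/dt = Q(Cᵢ₋₁ − Cᵢ), so τᵢ = Vᵢ/Q.
τ₁ = 185/35.8 = 5.1676 min; τ₂ = 353/35.8 = 9.8603 min.
Tank 1: C₁ = C_in(1 − e^(−t/τ₁)). Tank 2 (τ₁ ≠ τ₂): C₂ = C_in[1 − (τ₁ e^(−t/τ₁) − τ₂ e^(−t/τ₂))/(τ₁ − τ₂)].
At t = 23.3: e^(−t/τ₁) = 0.011011, e^(−t/τ₂) = 0.094137.
C₂ = 3.16·[1 − (5.1676·0.011011 − 9.8603·0.094137)/(-4.6927)] = 3.16·0.81433 = 2.5733 mg/L.

2.57 mg/L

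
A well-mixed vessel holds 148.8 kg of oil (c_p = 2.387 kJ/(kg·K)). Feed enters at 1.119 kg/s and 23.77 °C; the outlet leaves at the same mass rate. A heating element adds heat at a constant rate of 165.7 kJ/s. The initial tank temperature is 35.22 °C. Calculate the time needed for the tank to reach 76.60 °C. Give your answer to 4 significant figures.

M c_p dT/dt = ṁ c_p (T_in − T) + Q̇.
τ = M/ṁ = 132.976 s; T_ss = T_in + Q̇/(ṁ c_p) = 85.8055 °C.
T(t) = T_ss + (T₀ − T_ss) e^(−t/τ). Set T = 76.60:
e^(−t/τ) = (76.60 − 85.8055)/(35.22 − 85.8055) = 0.181978
t = −132.976 · ln(0.181978) = 226.573 s.

226.6 s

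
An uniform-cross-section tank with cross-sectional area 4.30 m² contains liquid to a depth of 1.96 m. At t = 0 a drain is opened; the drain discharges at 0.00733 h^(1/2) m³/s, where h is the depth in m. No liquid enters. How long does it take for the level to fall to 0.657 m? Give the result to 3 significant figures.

A dh/dt = −Q_out = −0.00733 √h.
Separate and integrate: 2(√h − √h₀) = −(0.00733/A) t.
t = 2A(√h₀ − √h)/0.00733 = 2·4.30·(√1.96 − √0.657)/0.00733
  = 8.6000 × (1.4000 − 0.81056) / 0.00733 = 691.57 s.

692 s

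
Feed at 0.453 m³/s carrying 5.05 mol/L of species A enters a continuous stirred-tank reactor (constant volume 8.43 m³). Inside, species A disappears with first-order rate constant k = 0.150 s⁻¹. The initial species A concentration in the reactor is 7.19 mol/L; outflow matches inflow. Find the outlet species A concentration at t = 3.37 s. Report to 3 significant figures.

Species balance: V dC/dt = Q C_in − Q C − k V C.
dC/dt = (Q/V) C_in − (Q/V + k) C; effective rate a = Q/V + k = 0.053737 + 0.150 = 0.20374 s⁻¹.
C_ss = Q C_in/(Q + kV) = 1.3320 mol/L; C(t) = C_ss + (C₀ − C_ss) e^(−a t).
C(3.37) = 1.3320 + (5.8580)·e^(−0.20374·3.37) = 1.3320 + (5.8580)·0.50329 = 4.2802 mol/L.

4.28 mol/L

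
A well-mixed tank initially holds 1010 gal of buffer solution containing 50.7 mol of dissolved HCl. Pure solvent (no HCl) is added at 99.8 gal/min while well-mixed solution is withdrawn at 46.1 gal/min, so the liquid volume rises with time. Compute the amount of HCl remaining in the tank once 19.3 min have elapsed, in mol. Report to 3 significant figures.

Total volume: dV/dt = Q_in − Q_out = 53.700 gal/min, so V(t) = 1010 + 53.700 t and V(19.3) = 2046.4 gal.
Solute balance: dm/dt = 0 − Q_out C = −Q_out m/V(t).
Separate: dm/m = −Q_out dt/V(t) ⇒ ln(m/m₀) = −(Q_out/(Q_in−Q_out)) ln(V/V₀).
m = m₀ (V₀/V)^(Q_out/(Q_in−Q_out)) = 50.7 × (1010/2046.4)^(0.85847) = 27.653 mol.

27.7 mol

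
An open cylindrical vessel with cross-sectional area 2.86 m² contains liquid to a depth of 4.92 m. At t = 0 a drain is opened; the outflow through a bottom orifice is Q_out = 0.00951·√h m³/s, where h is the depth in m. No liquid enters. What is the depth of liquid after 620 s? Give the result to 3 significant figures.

A dh/dt = −Q_out = −0.00951 √h.
This is separable: 2 d(√h)/dt = −0.00951/A, so √h = √h₀ − (0.00951/(2A)) t.
√h = √4.92 − 0.00951·620/(2·2.86) = 2.2181 − 1.0308 = 1.1873.
h = 1.1873² = 1.4097 m.

1.41 m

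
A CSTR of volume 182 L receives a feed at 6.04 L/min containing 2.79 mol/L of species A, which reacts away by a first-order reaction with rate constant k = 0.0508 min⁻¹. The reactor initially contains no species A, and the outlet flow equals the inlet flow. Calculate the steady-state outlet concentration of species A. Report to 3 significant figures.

Accumulation = in − out − consumed: V dC/dt = Q C_in − Q C − k V C.
At steady state: 0 = Q C_in − (Q + kV) C_ss, so C_ss = Q C_in/(Q + kV).
C_ss = 6.04·2.79/(6.04 + 0.0508·182) = 16.852/15.286 = 1.1024 mol/L.

1.10 mol/L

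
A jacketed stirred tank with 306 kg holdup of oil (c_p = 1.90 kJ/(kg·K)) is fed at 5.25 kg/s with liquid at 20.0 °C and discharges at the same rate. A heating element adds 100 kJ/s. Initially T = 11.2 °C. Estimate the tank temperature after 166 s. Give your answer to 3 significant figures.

Unsteady energy balance on the tank contents: M c_p dT/dt = ṁ c_p (T_in − T) + 100.
τ = M/ṁ = 58.286 s; T_ss = T_in + Q̇/(ṁ c_p) = 20.0 + 100/(5.25·1.90) = 30.025 °C.
Solution: T(t) = T_ss + (T₀ − T_ss) e^(−t/τ).
T(166) = 30.025 + (-18.825)·e^(−166/58.286) = 30.025 + (-18.825)·0.057958 = 28.934 °C.

28.9 °C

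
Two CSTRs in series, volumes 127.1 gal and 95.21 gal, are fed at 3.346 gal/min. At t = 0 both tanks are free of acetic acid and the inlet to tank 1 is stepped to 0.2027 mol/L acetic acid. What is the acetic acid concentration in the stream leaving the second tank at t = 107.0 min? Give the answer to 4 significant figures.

0.1685 mol/L

Species balance on tank i: dCᵢ/dt = (Cᵢ₋₁ − Cᵢ)/τᵢ with τᵢ = Vᵢ/Q.
τ₁ = 127.1/3.346 = 37.9857 min; τ₂ = 95.21/3.346 = 28.4549 min.
Tank 1: C₁ = C_in(1 − e^(−t/τ₁)). Tank 2 (τ₁ ≠ τ₂): C₂ = C_in[1 − (τ₁ e^(−t/τ₁) − τ₂ e^(−t/τ₂))/(τ₁ − τ₂)].
At t = 107.0: e^(−t/τ₁) = 0.0597938, e^(−t/τ₂) = 0.0232758.
C₂ = 0.2027·[1 − (37.9857·0.0597938 − 28.4549·0.0232758)/(9.53078)] = 0.2027·0.831179 = 0.168480 mol/L.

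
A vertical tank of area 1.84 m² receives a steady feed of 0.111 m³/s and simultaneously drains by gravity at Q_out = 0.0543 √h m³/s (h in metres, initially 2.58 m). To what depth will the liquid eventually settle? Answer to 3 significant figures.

4.18 m

Accumulation of liquid (constant cross-section A): A dh/dt = Q_in − 0.0543 √h. At steady state dh/dt = 0:
Q_in = 0.0543 √h_ss ⇒ √h_ss = 0.111/0.0543 = 2.0442.
h_ss = 2.0442² = 4.1787 m. (Since h₀ = 2.58 m < h_ss, the level will rise toward this value.)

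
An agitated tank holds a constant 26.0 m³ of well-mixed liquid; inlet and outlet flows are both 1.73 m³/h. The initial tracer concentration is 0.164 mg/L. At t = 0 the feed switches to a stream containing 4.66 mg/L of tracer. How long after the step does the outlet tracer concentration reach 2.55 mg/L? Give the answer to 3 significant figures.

11.4 h

Transient balance on the dissolved component: V dC/dt = Q(C_in − C), so τ = V/Q = 15.029 h.
C(t) = C_in + (C₀ − C_in) e^(−t/τ). Set C = 2.55 and solve for t:
e^(−t/τ) = (C − C_in)/(C₀ − C_in) = (2.55 − 4.66)/(0.164 − 4.66) = 0.46931
t = −τ ln(…) = 15.029 × 0.75650 = 11.369 h.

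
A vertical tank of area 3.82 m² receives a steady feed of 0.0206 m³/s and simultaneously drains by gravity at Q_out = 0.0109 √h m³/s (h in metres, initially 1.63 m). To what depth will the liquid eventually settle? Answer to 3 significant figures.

3.57 m

A dh/dt = Q_in − 0.0109 √h. Steady state requires inflow = outflow:
Q_in = 0.0109 √h_ss ⇒ √h_ss = 0.0206/0.0109 = 1.8899.
h_ss = 1.8899² = 3.5718 m. (Since h₀ = 1.63 m < h_ss, the level will rise toward this value.)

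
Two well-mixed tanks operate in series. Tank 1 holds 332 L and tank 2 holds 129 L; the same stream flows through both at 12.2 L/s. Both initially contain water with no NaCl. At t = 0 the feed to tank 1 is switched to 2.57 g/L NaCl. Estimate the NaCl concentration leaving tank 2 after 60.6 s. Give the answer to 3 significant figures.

Species balance on tank i: dCᵢ/dt = (Cᵢ₋₁ − Cᵢ)/τᵢ with τᵢ = Vᵢ/Q.
τ₁ = 332/12.2 = 27.213 s; τ₂ = 129/12.2 = 10.574 s.
Solving the cascade with C₁(0)=C₂(0)=0 gives C₂(t) = C_in[1 − (τ₁ e^(−t/τ₁) − τ₂ e^(−t/τ₂))/(τ₁ − τ₂)].
At t = 60.6: e^(−t/τ₁) = 0.10787, e^(−t/τ₂) = 0.0032433.
C₂ = 2.57·[1 − (27.213·0.10787 − 10.574·0.0032433)/(16.639)] = 2.57·0.82565 = 2.1219 g/L.

2.12 g/L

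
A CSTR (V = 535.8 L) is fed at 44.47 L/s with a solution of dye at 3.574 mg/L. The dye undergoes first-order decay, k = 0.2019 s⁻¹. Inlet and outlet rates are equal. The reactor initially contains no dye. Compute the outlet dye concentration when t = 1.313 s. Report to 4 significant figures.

0.3249 mg/L

Species balance: V dC/dt = Q C_in − Q C − k V C.
dC/dt = (Q/V) C_in − (Q/V + k) C; effective rate a = Q/V + k = 0.0829974 + 0.2019 = 0.284897 s⁻¹.
C_ss = Q C_in/(Q + kV) = 1.04119 mg/L; C(t) = C_ss + (C₀ − C_ss) e^(−a t).
C(1.313) = 1.04119 + (-1.04119)·e^(−0.284897·1.313) = 1.04119 + (-1.04119)·0.687929 = 0.324926 mg/L.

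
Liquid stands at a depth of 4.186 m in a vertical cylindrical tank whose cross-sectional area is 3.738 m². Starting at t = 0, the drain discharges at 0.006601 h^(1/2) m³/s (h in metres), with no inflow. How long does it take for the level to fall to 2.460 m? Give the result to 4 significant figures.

With no inflow, A dh/dt = −0.006601 √h.
∫ h^(−1/2) dh = −(0.006601/A) ∫ dt, giving 2√h = 2√h₀ − (0.006601/A) t.
t = 2A(√h₀ − √h)/0.006601 = 2·3.738·(√4.186 − √2.460)/0.006601
  = 7.47600 × (2.04597 − 1.56844) / 0.006601 = 540.833 s.

540.8 s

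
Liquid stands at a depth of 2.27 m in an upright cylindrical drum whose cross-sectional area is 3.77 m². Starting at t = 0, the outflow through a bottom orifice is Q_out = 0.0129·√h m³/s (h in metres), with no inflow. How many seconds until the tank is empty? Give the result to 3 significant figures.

881 s

A dh/dt = −Q_out = −0.0129 √h.
∫ h^(−1/2) dh = −(0.0129/A) ∫ dt, giving 2√h = 2√h₀ − (0.0129/A) t.
Tank is empty when √h = 0: t_empty = 2A√h₀/0.0129.
t_empty = 2·3.77·√2.27/0.0129 = 7.5400·1.5067/0.0129 = 880.63 s.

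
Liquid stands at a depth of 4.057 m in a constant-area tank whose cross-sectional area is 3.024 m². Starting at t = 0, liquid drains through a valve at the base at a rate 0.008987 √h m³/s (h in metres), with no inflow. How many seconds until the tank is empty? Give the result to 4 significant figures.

1356 s

With no inflow, A dh/dt = −0.008987 √h.
∫ h^(−1/2) dh = −(0.008987/A) ∫ dt, giving 2√h = 2√h₀ − (0.008987/A) t.
Tank is empty when √h = 0: t_empty = 2A√h₀/0.008987.
t_empty = 2·3.024·√4.057/0.008987 = 6.04800·2.01420/0.008987 = 1355.50 s.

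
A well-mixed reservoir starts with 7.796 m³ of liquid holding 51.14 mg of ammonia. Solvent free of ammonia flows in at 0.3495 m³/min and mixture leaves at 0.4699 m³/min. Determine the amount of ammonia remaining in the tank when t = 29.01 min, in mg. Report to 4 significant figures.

5.029 mg

Let m(t) be the amount of ammonia. Volume: V(t) = V₀ + (Q_in − Q_out) t = 7.796 − 0.120400 t; V(29.01) = 4.30320 m³.
Species balance (pure solvent in): dm/dt = −Q_out · m/V(t).
Separate: dm/m = −Q_out dt/V(t) ⇒ ln(m/m₀) = −(Q_out/(Q_in−Q_out)) ln(V/V₀).
m = m₀ (V₀/V)^(Q_out/(Q_in−Q_out)) = 51.14 × (7.796/4.30320)^(-3.90282) = 5.02941 mg.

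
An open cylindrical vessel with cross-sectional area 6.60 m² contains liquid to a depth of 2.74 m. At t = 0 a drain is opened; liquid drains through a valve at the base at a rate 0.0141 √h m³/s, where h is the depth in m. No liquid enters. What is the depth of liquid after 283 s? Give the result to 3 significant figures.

Unsteady balance on liquid volume: A dh/dt = −0.0141 √h.
∫ h^(−1/2) dh = −(0.0141/A) ∫ dt, giving 2√h = 2√h₀ − (0.0141/A) t.
√h = √2.74 − 0.0141·283/(2·6.60) = 1.6553 − 0.30230 = 1.3530.
h = 1.3530² = 1.8306 m.

1.83 m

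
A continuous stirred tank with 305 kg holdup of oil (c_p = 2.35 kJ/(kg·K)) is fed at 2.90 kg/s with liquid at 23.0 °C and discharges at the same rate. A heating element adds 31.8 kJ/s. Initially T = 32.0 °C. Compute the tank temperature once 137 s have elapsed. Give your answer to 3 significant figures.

28.8 °C

M c_p dT/dt = ṁ c_p (T_in − T) + Q̇.
τ = M/ṁ = 105.17 s; T_ss = T_in + Q̇/(ṁ c_p) = 23.0 + 31.8/(2.90·2.35) = 27.666 °C.
Integrating: T(t) = T_ss + (T₀ − T_ss) e^(−t/τ).
T(137) = 27.666 + (4.3338)·e^(−137/105.17) = 27.666 + (4.3338)·0.27182 = 28.844 °C.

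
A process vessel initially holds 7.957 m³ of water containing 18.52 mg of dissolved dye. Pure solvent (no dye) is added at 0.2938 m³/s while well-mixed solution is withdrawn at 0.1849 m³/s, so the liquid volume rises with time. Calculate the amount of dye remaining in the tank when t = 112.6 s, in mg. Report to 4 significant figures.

Total volume: dV/dt = Q_in − Q_out = 0.108900 m³/s, so V(t) = 7.957 + 0.108900 t and V(112.6) = 20.2191 m³.
No dye enters, so dm/dt = −Q_out · (m/V).
dm/m = −Q_out dt/(V₀ + 0.108900 t); integrating gives ln(m/m₀) = −(Q_out/(Q_in−Q_out)) ln(V/V₀).
m = m₀ (V₀/V)^(Q_out/(Q_in−Q_out)) = 18.52 × (7.957/20.2191)^(1.69789) = 3.80166 mg.

3.802 mg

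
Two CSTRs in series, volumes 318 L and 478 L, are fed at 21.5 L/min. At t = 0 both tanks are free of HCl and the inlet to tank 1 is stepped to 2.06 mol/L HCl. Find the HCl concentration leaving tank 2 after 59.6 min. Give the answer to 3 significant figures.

Each tank obeys Vᵢ dCᵢ/dt = Q(Cᵢ₋₁ − Cᵢ), so τᵢ = Vᵢ/Q.
τ₁ = 318/21.5 = 14.791 min; τ₂ = 478/21.5 = 22.233 min.
Solving the cascade with C₁(0)=C₂(0)=0 gives C₂(t) = C_in[1 − (τ₁ e^(−t/τ₁) − τ₂ e^(−t/τ₂))/(τ₁ − τ₂)].
At t = 59.6: e^(−t/τ₁) = 0.017782, e^(−t/τ₂) = 0.068512.
C₂ = 2.06·[1 − (14.791·0.017782 − 22.233·0.068512)/(-7.4419)] = 2.06·0.83066 = 1.7112 mol/L.

1.71 mol/L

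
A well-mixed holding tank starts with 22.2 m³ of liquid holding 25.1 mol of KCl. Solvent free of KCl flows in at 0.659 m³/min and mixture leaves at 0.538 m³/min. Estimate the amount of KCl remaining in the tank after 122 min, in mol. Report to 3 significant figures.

Total volume: dV/dt = Q_in − Q_out = 0.12100 m³/min, so V(t) = 22.2 + 0.12100 t and V(122) = 36.962 m³.
No KCl enters, so dm/dt = −Q_out · (m/V).
dm/m = −Q_out dt/(V₀ + 0.12100 t); integrating gives ln(m/m₀) = −(Q_out/(Q_in−Q_out)) ln(V/V₀).
m = m₀ (V₀/V)^(Q_out/(Q_in−Q_out)) = 25.1 × (22.2/36.962)^(4.4463) = 2.6017 mol.

2.60 mol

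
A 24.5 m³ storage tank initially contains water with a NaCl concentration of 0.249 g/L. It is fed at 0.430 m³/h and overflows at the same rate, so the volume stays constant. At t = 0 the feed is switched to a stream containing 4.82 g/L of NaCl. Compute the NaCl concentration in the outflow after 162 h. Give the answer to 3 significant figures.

Mass balance on the solute (V constant): V dC/dt = Q(C_in − C).
Rewrite as dC/dt + C/τ = C_in/τ, τ = V/Q = 56.977 h.
Solution: C(t) = C_in + (C₀ − C_in) e^(−t/τ).
C(162) = 4.82 + (0.249 − 4.82)·e^(−162/56.977) = 4.82 + (-4.5710)·0.058235 = 4.5538 g/L.

4.55 g/L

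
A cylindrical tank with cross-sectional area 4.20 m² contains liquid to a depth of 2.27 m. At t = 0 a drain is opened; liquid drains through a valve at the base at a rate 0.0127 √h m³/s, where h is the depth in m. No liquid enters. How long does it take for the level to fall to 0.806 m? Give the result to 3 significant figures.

403 s

Volume balance on the tank: A dh/dt = −0.0127 √h.
Separate and integrate: 2(√h − √h₀) = −(0.0127/A) t.
t = 2A(√h₀ − √h)/0.0127 = 2·4.20·(√2.27 − √0.806)/0.0127
  = 8.4000 × (1.5067 − 0.89778) / 0.0127 = 402.72 s.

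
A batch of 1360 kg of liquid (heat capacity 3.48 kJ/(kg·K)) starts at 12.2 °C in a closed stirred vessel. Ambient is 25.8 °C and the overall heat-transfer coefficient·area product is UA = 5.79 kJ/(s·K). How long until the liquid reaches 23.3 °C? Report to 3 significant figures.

1380 s

Energy balance: M c_p dT/dt = −UA(T − T_amb).
τ = M c_p/UA = 817.41 s; T_ss = T_amb = 25.800 °C.
T(t) = T_ss + (T₀ − T_ss)e^(−t/τ); set T = 23.3:
t = −τ ln[(T − T_ss)/(T₀ − T_ss)] = −817.41 · ln(0.18382) = 1384.5 s.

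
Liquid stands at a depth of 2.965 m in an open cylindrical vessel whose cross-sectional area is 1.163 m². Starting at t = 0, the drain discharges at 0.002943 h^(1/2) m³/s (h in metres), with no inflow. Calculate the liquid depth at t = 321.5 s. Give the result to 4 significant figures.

1.730 m

Mass balance (ρ constant): A dh/dt = −0.002943 √h.
Separate and integrate: 2(√h − √h₀) = −(0.002943/A) t.
√h = √2.965 − 0.002943·321.5/(2·1.163) = 1.72192 − 0.406782 = 1.31514.
h = 1.31514² = 1.72958 m.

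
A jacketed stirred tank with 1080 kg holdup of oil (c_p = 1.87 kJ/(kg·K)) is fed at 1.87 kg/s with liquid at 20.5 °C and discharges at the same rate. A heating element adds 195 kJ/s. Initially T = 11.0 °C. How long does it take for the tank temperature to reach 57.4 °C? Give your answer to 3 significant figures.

717 s

M c_p dT/dt = ṁ c_p (T_in − T) + Q̇.
τ = M/ṁ = 577.54 s; T_ss = T_in + Q̇/(ṁ c_p) = 76.264 °C.
T(t) = T_ss + (T₀ − T_ss) e^(−t/τ). Set T = 57.4:
e^(−t/τ) = (57.4 − 76.264)/(11.0 − 76.264) = 0.28904
t = −577.54 · ln(0.28904) = 716.84 s.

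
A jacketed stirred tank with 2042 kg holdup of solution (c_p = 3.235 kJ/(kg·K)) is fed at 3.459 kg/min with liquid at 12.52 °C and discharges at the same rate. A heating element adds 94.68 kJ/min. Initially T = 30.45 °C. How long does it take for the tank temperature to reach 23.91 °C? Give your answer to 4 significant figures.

692.7 min

Unsteady energy balance on the tank contents: M c_p dT/dt = ṁ c_p (T_in − T) + 94.68.
τ = M/ṁ = 590.344 min; T_ss = T_in + Q̇/(ṁ c_p) = 20.9812 °C.
T(t) = T_ss + (T₀ − T_ss) e^(−t/τ). Set T = 23.91:
e^(−t/τ) = (23.91 − 20.9812)/(30.45 − 20.9812) = 0.309309
t = −590.344 · ln(0.309309) = 692.719 min.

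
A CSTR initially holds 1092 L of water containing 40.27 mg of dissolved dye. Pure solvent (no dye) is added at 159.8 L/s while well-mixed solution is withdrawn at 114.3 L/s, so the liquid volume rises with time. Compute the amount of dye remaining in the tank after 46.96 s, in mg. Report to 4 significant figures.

2.644 mg

Total volume: dV/dt = Q_in − Q_out = 45.5000 L/s, so V(t) = 1092 + 45.5000 t and V(46.96) = 3228.68 L.
Species balance (pure solvent in): dm/dt = −Q_out · m/V(t).
dm/m = −Q_out dt/(V₀ + 45.5000 t); integrating gives ln(m/m₀) = −(Q_out/(Q_in−Q_out)) ln(V/V₀).
m = m₀ (V₀/V)^(Q_out/(Q_in−Q_out)) = 40.27 × (1092/3228.68)^(2.51209) = 2.64414 mg.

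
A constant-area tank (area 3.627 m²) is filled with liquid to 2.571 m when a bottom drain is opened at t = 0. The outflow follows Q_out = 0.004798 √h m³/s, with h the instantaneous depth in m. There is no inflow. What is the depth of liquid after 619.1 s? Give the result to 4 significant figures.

1.426 m

Accumulation of liquid (constant cross-section A): A dh/dt = −0.004798 √h.
This is separable: 2 d(√h)/dt = −0.004798/A, so √h = √h₀ − (0.004798/(2A)) t.
√h = √2.571 − 0.004798·619.1/(2·3.627) = 1.60343 − 0.409490 = 1.19394.
h = 1.19394² = 1.42550 m.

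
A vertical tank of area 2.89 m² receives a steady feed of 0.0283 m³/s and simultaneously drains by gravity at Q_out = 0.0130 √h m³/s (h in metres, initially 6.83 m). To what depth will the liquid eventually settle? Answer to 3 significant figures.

4.74 m

Volume balance on the tank: A dh/dt = Q_in − 0.0130 √h. At steady state dh/dt = 0:
Q_in = 0.0130 √h_ss ⇒ √h_ss = 0.0283/0.0130 = 2.1769.
h_ss = 2.1769² = 4.7390 m. (Since h₀ = 6.83 m > h_ss, the level will fall toward this value.)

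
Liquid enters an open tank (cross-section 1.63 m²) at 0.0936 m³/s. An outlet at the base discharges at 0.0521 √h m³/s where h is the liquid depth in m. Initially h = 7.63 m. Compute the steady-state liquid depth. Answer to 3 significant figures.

3.23 m

Level balance: A dh/dt = 0.0936 − 0.0521 √h. Setting dh/dt = 0:
Q_in = 0.0521 √h_ss ⇒ √h_ss = 0.0936/0.0521 = 1.7965.
h_ss = 1.7965² = 3.2276 m. (Since h₀ = 7.63 m > h_ss, the level will fall toward this value.)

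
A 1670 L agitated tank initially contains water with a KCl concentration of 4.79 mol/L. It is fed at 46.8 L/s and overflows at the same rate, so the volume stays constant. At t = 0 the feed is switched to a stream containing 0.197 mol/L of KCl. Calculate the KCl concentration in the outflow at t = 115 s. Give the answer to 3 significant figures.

0.380 mol/L

Transient balance on the dissolved component: V dC/dt = Q(C_in − C).
So dC/dt = (C_in − C)/τ with τ = V/Q = 1670/46.8 = 35.684 s.
C approaches C_in exponentially: C(t) = C_in + (C₀ − C_in) e^(−t/τ).
C(115) = 0.197 + (4.79 − 0.197)·e^(−115/35.684) = 0.197 + (4.5930)·0.039845 = 0.38001 mol/L.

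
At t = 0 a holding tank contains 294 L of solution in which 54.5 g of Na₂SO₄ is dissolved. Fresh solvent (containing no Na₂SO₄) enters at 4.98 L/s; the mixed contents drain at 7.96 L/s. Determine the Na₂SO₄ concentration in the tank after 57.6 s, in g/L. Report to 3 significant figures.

Total volume: dV/dt = Q_in − Q_out = -2.9800 L/s, so V(t) = 294 − 2.9800 t and V(57.6) = 122.35 L.
Species balance (pure solvent in): dm/dt = −Q_out · m/V(t).
Separate: dm/m = −Q_out dt/V(t) ⇒ ln(m/m₀) = −(Q_out/(Q_in−Q_out)) ln(V/V₀).
m = m₀ (V₀/V)^(Q_out/(Q_in−Q_out)) = 54.5 × (294/122.35)^(-2.6711) = 5.2408 g.
C = m/V = 5.2408/122.35 = 0.042834 g/L.

0.0428 g/L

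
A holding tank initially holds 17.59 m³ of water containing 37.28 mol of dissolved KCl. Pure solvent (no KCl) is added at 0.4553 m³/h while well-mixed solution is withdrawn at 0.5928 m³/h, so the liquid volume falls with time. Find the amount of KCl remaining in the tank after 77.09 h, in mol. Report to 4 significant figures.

Total volume: dV/dt = Q_in − Q_out = -0.137500 m³/h, so V(t) = 17.59 − 0.137500 t and V(77.09) = 6.99012 m³.
Species balance (pure solvent in): dm/dt = −Q_out · m/V(t).
Separate: dm/m = −Q_out dt/V(t) ⇒ ln(m/m₀) = −(Q_out/(Q_in−Q_out)) ln(V/V₀).
m = m₀ (V₀/V)^(Q_out/(Q_in−Q_out)) = 37.28 × (17.59/6.99012)^(-4.31127) = 0.697590 mol.

0.6976 mol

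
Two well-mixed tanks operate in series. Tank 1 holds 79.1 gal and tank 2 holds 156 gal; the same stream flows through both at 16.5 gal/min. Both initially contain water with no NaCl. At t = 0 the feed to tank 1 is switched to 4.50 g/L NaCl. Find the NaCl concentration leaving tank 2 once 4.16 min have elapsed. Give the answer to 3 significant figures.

0.564 g/L

Species balance on tank i: dCᵢ/dt = (Cᵢ₋₁ − Cᵢ)/τᵢ with τᵢ = Vᵢ/Q.
τ₁ = 79.1/16.5 = 4.7939 min; τ₂ = 156/16.5 = 9.4545 min.
Tank 1: C₁ = C_in(1 − e^(−t/τ₁)). Tank 2 (τ₁ ≠ τ₂): C₂ = C_in[1 − (τ₁ e^(−t/τ₁) − τ₂ e^(−t/τ₂))/(τ₁ − τ₂)].
At t = 4.16: e^(−t/τ₁) = 0.41989, e^(−t/τ₂) = 0.64404.
C₂ = 4.50·[1 − (4.7939·0.41989 − 9.4545·0.64404)/(-4.6606)] = 4.50·0.12540 = 0.56432 g/L.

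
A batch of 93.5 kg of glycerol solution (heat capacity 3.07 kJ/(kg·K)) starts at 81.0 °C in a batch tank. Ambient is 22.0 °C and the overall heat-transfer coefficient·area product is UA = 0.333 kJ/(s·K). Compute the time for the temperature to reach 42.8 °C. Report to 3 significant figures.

Heat balance on the well-mixed liquid: M c_p dT/dt = −UA(T − T_amb).
τ = M c_p/UA = 862.00 s; T_ss = T_amb = 22.000 °C.
T(t) = T_ss + (T₀ − T_ss)e^(−t/τ); set T = 42.8:
t = −τ ln[(T − T_ss)/(T₀ − T_ss)] = −862.00 · ln(0.35254) = 898.70 s.

899 s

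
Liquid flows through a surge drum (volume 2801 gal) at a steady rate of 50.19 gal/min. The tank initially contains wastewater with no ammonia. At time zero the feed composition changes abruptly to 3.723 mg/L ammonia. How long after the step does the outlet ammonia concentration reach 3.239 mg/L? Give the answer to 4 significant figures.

113.9 min

Species balance: V dC/dt = Q(C_in − C) ⇒ τ = V/Q = 55.8079 min.
C(t) = C_in + (C₀ − C_in) e^(−t/τ). Set C = 3.239 and solve for t:
e^(−t/τ) = (C − C_in)/(C₀ − C_in) = (3.239 − 3.723)/(0 − 3.723) = 0.130003
t = −τ ln(…) = 55.8079 × 2.04020 = 113.859 min.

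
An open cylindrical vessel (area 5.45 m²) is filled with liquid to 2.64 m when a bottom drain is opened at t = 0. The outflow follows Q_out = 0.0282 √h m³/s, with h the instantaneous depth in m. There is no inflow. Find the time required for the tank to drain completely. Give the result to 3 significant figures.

628 s

A dh/dt = −Q_out = −0.0282 √h.
This is separable: 2 d(√h)/dt = −0.0282/A, so √h = √h₀ − (0.0282/(2A)) t.
Set h = 0: 2√h₀ = (0.0282/A) t_empty ⇒ t_empty = 2A√h₀/0.0282.
t_empty = 2·5.45·√2.64/0.0282 = 10.900·1.6248/0.0282 = 628.03 s.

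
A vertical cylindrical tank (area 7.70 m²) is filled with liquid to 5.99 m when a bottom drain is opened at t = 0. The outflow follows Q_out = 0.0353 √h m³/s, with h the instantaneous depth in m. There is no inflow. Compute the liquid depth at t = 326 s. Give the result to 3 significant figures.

2.89 m

With no inflow, A dh/dt = −0.0353 √h.
Separate and integrate: 2(√h − √h₀) = −(0.0353/A) t.
√h = √5.99 − 0.0353·326/(2·7.70) = 2.4474 − 0.74726 = 1.7002.
h = 1.7002² = 2.8906 m.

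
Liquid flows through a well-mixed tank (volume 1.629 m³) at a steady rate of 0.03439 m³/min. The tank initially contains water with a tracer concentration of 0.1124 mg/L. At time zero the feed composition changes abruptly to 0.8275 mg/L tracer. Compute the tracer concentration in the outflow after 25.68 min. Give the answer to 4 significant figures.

0.4117 mg/L

Unsteady species balance (constant V, well mixed): V dC/dt = Q(C_in − C).
So dC/dt = (C_in − C)/τ with τ = V/Q = 1.629/0.03439 = 47.3684 min.
This is linear first-order; C(t) = C_in + (C₀ − C_in) e^(−t/τ).
C(25.68) = 0.8275 + (0.1124 − 0.8275)·e^(−25.68/47.3684) = 0.8275 + (-0.715100)·0.581506 = 0.411665 mg/L.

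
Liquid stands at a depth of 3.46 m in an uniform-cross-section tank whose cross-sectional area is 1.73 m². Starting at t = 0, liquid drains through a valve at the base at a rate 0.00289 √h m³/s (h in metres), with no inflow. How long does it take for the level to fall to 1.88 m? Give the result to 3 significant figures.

585 s

With no inflow, A dh/dt = −0.00289 √h.
∫ h^(−1/2) dh = −(0.00289/A) ∫ dt, giving 2√h = 2√h₀ − (0.00289/A) t.
t = 2A(√h₀ − √h)/0.00289 = 2·1.73·(√3.46 − √1.88)/0.00289
  = 3.4600 × (1.8601 − 1.3711) / 0.00289 = 585.42 s.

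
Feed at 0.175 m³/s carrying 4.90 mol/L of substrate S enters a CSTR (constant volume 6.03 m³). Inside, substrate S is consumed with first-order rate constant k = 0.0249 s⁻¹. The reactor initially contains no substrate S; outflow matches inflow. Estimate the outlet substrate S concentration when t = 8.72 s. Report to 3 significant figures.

Accumulation = in − out − consumed: V dC/dt = Q C_in − Q C − k V C.
dC/dt = (Q/V) C_in − (Q/V + k) C; effective rate a = Q/V + k = 0.029022 + 0.0249 = 0.053922 s⁻¹.
C_ss = Q C_in/(Q + kV) = 2.6373 mol/L; C(t) = C_ss + (C₀ − C_ss) e^(−a t).
C(8.72) = 2.6373 + (-2.6373)·e^(−0.053922·8.72) = 2.6373 + (-2.6373)·0.62488 = 0.98929 mol/L.

0.989 mol/L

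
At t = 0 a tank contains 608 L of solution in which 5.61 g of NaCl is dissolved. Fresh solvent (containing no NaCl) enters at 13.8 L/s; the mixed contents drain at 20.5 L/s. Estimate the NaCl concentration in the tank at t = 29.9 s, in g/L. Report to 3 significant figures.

Total volume: dV/dt = Q_in − Q_out = -6.7000 L/s, so V(t) = 608 − 6.7000 t and V(29.9) = 407.67 L.
Species balance (pure solvent in): dm/dt = −Q_out · m/V(t).
Separate: dm/m = −Q_out dt/V(t) ⇒ ln(m/m₀) = −(Q_out/(Q_in−Q_out)) ln(V/V₀).
m = m₀ (V₀/V)^(Q_out/(Q_in−Q_out)) = 5.61 × (608/407.67)^(-3.0597) = 1.6513 g.
C = m/V = 1.6513/407.67 = 0.0040505 g/L.

0.00405 g/L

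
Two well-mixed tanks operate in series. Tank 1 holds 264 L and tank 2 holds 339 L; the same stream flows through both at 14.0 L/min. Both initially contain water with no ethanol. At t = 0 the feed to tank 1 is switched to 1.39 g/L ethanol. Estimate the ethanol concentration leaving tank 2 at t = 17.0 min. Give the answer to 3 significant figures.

0.263 g/L

Time constants: τᵢ = Vᵢ/Q for each well-mixed tank.
τ₁ = 264/14.0 = 18.857 min; τ₂ = 339/14.0 = 24.214 min.
Solving the cascade with C₁(0)=C₂(0)=0 gives C₂(t) = C_in[1 − (τ₁ e^(−t/τ₁) − τ₂ e^(−t/τ₂))/(τ₁ − τ₂)].
At t = 17.0: e^(−t/τ₁) = 0.40595, e^(−t/τ₂) = 0.49556.
C₂ = 1.39·[1 − (18.857·0.40595 − 24.214·0.49556)/(-5.3571)] = 1.39·0.18902 = 0.26274 g/L.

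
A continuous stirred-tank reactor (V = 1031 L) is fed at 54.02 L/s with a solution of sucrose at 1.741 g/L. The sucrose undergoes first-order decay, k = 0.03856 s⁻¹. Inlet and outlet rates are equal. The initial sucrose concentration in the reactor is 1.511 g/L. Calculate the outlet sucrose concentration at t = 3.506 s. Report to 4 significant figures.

Species balance: V dC/dt = Q C_in − Q C − k V C.
This is linear with rate a = Q/V + k = 0.0909557 s⁻¹.
C_ss = Q C_in/(Q + kV) = 1.00292 g/L; C(t) = C_ss + (C₀ − C_ss) e^(−a t).
C(3.506) = 1.00292 + (0.508084)·e^(−0.0909557·3.506) = 1.00292 + (0.508084)·0.726955 = 1.37227 g/L.

1.372 g/L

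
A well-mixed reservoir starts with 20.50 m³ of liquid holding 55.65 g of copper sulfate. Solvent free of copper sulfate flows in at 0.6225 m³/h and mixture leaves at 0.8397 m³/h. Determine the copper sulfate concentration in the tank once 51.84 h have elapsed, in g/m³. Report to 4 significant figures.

0.2766 g/m³

Total volume: dV/dt = Q_in − Q_out = -0.217200 m³/h, so V(t) = 20.50 − 0.217200 t and V(51.84) = 9.24035 m³.
Solute balance: dm/dt = 0 − Q_out C = −Q_out m/V(t).
dm/m = −Q_out dt/(V₀ − 0.217200 t); integrating gives ln(m/m₀) = −(Q_out/(Q_in−Q_out)) ln(V/V₀).
m = m₀ (V₀/V)^(Q_out/(Q_in−Q_out)) = 55.65 × (20.50/9.24035)^(-3.86602) = 2.55605 g.
C = m/V = 2.55605/9.24035 = 0.276618 g/m³.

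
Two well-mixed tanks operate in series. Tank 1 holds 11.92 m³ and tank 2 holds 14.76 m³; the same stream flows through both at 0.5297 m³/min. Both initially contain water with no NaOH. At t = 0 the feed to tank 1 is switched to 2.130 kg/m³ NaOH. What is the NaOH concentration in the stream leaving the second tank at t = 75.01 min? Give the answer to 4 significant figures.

Species balance on tank i: dCᵢ/dt = (Cᵢ₋₁ − Cᵢ)/τᵢ with τᵢ = Vᵢ/Q.
τ₁ = 11.92/0.5297 = 22.5033 min; τ₂ = 14.76/0.5297 = 27.8648 min.
Tank 1: C₁ = C_in(1 − e^(−t/τ₁)). Tank 2 (τ₁ ≠ τ₂): C₂ = C_in[1 − (τ₁ e^(−t/τ₁) − τ₂ e^(−t/τ₂))/(τ₁ − τ₂)].
At t = 75.01: e^(−t/τ₁) = 0.0356756, e^(−t/τ₂) = 0.0677505.
C₂ = 2.130·[1 − (22.5033·0.0356756 − 27.8648·0.0677505)/(-5.36153)] = 2.130·0.797625 = 1.69894 kg/m³.

1.699 kg/m³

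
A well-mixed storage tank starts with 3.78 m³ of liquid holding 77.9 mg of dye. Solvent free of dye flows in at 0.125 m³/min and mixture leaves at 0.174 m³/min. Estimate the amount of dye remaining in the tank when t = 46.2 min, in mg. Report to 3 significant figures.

Total volume: dV/dt = Q_in − Q_out = -0.049000 m³/min, so V(t) = 3.78 − 0.049000 t and V(46.2) = 1.5162 m³.
Species balance (pure solvent in): dm/dt = −Q_out · m/V(t).
dm/m = −Q_out dt/(V₀ − 0.049000 t); integrating gives ln(m/m₀) = −(Q_out/(Q_in−Q_out)) ln(V/V₀).
m = m₀ (V₀/V)^(Q_out/(Q_in−Q_out)) = 77.9 × (3.78/1.5162)^(-3.5510) = 3.0389 mg.

3.04 mg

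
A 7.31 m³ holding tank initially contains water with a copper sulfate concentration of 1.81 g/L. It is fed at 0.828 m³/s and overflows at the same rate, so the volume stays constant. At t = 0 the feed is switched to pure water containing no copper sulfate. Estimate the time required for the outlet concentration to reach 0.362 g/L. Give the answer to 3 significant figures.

14.2 s

Species balance: V dC/dt = Q(C_in − C) ⇒ τ = V/Q = 8.8285 s.
C(t) = C_in + (C₀ − C_in) e^(−t/τ). Set C = 0.362 and solve for t:
e^(−t/τ) = (C − C_in)/(C₀ − C_in) = (0.362 − 0)/(1.81 − 0) = 0.20000
t = −τ ln(…) = 8.8285 × 1.6094 = 14.209 s.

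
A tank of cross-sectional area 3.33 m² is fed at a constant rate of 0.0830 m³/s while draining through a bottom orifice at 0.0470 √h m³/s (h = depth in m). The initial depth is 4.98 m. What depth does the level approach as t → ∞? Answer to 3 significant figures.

Level balance: A dh/dt = 0.0830 − 0.0470 √h. Setting dh/dt = 0:
Q_in = 0.0470 √h_ss ⇒ √h_ss = 0.0830/0.0470 = 1.7660.
h_ss = 1.7660² = 3.1186 m. (Since h₀ = 4.98 m > h_ss, the level will fall toward this value.)

3.12 m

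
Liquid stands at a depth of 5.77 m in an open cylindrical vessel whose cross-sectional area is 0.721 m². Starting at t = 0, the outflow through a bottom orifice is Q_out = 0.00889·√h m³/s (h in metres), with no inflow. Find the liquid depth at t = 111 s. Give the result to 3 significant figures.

Unsteady balance on liquid volume: A dh/dt = −0.00889 √h.
This is separable: 2 d(√h)/dt = −0.00889/A, so √h = √h₀ − (0.00889/(2A)) t.
√h = √5.77 − 0.00889·111/(2·0.721) = 2.4021 − 0.68432 = 1.7178.
h = 1.7178² = 2.9507 m.

2.95 m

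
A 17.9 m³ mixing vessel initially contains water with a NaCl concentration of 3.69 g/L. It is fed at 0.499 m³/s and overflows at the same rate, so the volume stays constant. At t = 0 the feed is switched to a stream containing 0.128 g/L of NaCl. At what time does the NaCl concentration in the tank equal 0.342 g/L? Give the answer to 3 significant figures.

Species balance: V dC/dt = Q(C_in − C) ⇒ τ = V/Q = 35.872 s.
C(t) = C_in + (C₀ − C_in) e^(−t/τ). Set C = 0.342 and solve for t:
e^(−t/τ) = (C − C_in)/(C₀ − C_in) = (0.342 − 0.128)/(3.69 − 0.128) = 0.060079
t = −τ ln(…) = 35.872 × 2.8121 = 100.87 s.

101 s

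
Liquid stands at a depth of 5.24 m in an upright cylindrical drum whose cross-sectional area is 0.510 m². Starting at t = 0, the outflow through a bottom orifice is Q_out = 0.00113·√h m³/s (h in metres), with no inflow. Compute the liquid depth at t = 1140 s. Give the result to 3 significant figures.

1.05 m

A dh/dt = −Q_out = −0.00113 √h.
This is separable: 2 d(√h)/dt = −0.00113/A, so √h = √h₀ − (0.00113/(2A)) t.
√h = √5.24 − 0.00113·1140/(2·0.510) = 2.2891 − 1.2629 = 1.0262.
h = 1.0262² = 1.0530 m.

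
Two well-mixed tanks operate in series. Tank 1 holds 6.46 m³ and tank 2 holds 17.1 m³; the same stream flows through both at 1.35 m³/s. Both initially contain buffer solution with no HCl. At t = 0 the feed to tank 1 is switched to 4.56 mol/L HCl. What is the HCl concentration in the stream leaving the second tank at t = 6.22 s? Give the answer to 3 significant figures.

0.830 mol/L

Each tank obeys Vᵢ dCᵢ/dt = Q(Cᵢ₋₁ − Cᵢ), so τᵢ = Vᵢ/Q.
τ₁ = 6.46/1.35 = 4.7852 s; τ₂ = 17.1/1.35 = 12.667 s.
Solving the cascade with C₁(0)=C₂(0)=0 gives C₂(t) = C_in[1 − (τ₁ e^(−t/τ₁) − τ₂ e^(−t/τ₂))/(τ₁ − τ₂)].
At t = 6.22: e^(−t/τ₁) = 0.27257, e^(−t/τ₂) = 0.61198.
C₂ = 4.56·[1 − (4.7852·0.27257 − 12.667·0.61198)/(-7.8815)] = 4.56·0.18195 = 0.82969 mol/L.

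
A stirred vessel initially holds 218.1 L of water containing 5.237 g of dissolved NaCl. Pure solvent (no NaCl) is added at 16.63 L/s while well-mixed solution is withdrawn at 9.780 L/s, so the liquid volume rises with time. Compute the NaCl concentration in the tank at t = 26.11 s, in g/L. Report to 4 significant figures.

0.005611 g/L

Total volume: dV/dt = Q_in − Q_out = 6.85000 L/s, so V(t) = 218.1 + 6.85000 t and V(26.11) = 396.953 L.
Solute balance: dm/dt = 0 − Q_out C = −Q_out m/V(t).
Separate: dm/m = −Q_out dt/V(t) ⇒ ln(m/m₀) = −(Q_out/(Q_in−Q_out)) ln(V/V₀).
m = m₀ (V₀/V)^(Q_out/(Q_in−Q_out)) = 5.237 × (218.1/396.953)^(1.42774) = 2.22716 g.
C = m/V = 2.22716/396.953 = 0.00561063 g/L.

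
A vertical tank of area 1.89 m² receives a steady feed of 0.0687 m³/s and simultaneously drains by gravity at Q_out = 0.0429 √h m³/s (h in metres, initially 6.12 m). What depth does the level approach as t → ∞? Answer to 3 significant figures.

Level balance: A dh/dt = 0.0687 − 0.0429 √h. Setting dh/dt = 0:
Q_in = 0.0429 √h_ss ⇒ √h_ss = 0.0687/0.0429 = 1.6014.
h_ss = 1.6014² = 2.5645 m. (Since h₀ = 6.12 m > h_ss, the level will fall toward this value.)

2.56 m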